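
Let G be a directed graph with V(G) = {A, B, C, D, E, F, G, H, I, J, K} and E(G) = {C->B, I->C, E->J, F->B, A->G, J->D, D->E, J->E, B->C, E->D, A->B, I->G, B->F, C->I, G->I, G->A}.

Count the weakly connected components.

From A: component {A, B, C, F, G, I}.
From D: component {D, E, J}.
From H: component {H}.
From K: component {K}.
That's 4 components.

4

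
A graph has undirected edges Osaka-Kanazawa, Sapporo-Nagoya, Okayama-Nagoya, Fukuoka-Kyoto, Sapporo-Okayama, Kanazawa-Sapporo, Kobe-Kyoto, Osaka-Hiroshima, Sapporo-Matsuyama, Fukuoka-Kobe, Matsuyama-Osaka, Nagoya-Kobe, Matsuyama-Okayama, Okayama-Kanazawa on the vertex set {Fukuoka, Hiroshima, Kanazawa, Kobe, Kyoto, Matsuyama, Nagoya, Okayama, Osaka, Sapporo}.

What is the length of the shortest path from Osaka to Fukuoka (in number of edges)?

Distance 0: Osaka.
Distance 1: Hiroshima, Kanazawa, Matsuyama.
Distance 2: Okayama, Sapporo.
Distance 3: Nagoya.
Distance 4: Kobe.
Distance 5: Fukuoka, Kyoto — contains Fukuoka.

5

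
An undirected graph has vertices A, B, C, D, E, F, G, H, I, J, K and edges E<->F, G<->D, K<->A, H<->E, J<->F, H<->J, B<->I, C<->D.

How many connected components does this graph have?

4

From A: component {A, K}.
From B: component {B, I}.
From C: component {C, D, G}.
From E: component {E, F, H, J}.
That's 4 components.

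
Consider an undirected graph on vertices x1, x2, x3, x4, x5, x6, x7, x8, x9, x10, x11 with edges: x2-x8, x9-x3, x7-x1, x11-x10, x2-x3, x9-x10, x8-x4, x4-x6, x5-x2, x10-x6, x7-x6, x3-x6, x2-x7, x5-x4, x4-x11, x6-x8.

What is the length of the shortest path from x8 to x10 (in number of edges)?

2

Distance 0: x8.
Distance 1: x2, x4, x6.
Distance 2: x3, x5, x7, x10, x11 — contains x10.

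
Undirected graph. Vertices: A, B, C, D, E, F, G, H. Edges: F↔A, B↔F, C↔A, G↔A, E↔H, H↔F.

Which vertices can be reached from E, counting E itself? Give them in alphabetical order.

Start at E.
Its neighbours: H.
Then their neighbours: F.
Then next layer: A, B.
Then next layer: C, G.
Nothing further is reachable.

A, B, C, E, F, G, H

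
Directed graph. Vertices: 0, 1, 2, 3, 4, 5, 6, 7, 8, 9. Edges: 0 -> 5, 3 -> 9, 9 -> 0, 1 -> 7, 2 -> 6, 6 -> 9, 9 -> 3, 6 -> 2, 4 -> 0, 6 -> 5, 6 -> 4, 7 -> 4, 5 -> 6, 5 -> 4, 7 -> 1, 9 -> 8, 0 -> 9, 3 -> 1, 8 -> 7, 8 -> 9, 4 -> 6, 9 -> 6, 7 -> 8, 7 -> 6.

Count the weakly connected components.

From 0: component {0, 1, 2, 3, 4, 5, 6, 7, 8, 9}.
That's 1 component.

1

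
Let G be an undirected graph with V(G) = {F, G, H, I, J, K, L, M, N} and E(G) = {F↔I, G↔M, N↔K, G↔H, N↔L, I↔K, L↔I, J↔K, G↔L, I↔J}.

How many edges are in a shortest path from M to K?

Distance 0: M.
Distance 1: G.
Distance 2: H, L.
Distance 3: I, N.
Distance 4: F, J, K — contains K.

4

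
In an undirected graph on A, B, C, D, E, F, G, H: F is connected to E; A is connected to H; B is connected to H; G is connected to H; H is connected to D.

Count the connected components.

3

From A: component {A, B, D, G, H}.
From C: component {C}.
From E: component {E, F}.
That's 3 components.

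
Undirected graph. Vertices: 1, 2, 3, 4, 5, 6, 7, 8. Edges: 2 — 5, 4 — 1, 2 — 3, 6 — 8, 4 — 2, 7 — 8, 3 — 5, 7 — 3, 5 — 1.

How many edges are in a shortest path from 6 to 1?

5

Distance 0: 6.
Distance 1: 8.
Distance 2: 7.
Distance 3: 3.
Distance 4: 2, 5.
Distance 5: 1, 4 — contains 1.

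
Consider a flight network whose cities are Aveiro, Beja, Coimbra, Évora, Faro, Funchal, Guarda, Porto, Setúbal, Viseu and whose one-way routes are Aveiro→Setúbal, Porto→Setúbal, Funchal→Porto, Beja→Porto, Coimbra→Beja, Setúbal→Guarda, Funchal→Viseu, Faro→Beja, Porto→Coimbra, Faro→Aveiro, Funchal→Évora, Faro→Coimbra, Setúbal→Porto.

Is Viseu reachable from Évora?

Évora has no outgoing edges, so nothing is reachable from it.

No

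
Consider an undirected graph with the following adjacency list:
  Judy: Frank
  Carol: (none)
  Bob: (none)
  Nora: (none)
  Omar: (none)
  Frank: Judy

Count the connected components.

5

From Bob: component {Bob}.
From Carol: component {Carol}.
From Frank: component {Frank, Judy}.
From Nora: component {Nora}.
From Omar: component {Omar}.
That's 5 components.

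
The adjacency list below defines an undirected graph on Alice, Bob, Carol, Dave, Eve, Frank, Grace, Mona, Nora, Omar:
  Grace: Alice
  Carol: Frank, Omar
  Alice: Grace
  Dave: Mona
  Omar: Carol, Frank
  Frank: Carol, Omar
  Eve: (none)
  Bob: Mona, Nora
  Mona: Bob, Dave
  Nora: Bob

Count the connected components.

4

From Alice: component {Alice, Grace}.
From Bob: component {Bob, Dave, Mona, Nora}.
From Carol: component {Carol, Frank, Omar}.
From Eve: component {Eve}.
That's 4 components.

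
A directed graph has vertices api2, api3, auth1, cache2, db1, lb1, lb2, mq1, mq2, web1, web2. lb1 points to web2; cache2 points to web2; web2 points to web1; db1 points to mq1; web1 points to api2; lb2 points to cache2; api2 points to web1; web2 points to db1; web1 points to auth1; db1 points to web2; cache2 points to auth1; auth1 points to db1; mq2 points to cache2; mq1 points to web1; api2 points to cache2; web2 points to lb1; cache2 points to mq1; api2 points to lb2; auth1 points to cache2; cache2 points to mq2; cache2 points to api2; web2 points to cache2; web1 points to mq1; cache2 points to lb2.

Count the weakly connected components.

2

From api2: component {api2, auth1, cache2, db1, lb1, lb2, mq1, mq2, web1, web2}.
From api3: component {api3}.
That's 2 components.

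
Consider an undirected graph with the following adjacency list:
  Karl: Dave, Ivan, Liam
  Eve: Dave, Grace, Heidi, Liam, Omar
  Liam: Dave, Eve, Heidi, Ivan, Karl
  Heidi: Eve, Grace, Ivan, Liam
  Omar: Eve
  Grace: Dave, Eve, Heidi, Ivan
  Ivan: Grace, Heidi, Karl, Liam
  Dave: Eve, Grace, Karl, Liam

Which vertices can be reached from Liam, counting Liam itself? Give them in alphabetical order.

Start at Liam.
Its neighbours: Dave, Eve, Heidi, Ivan, Karl.
Then their neighbours: Grace, Omar.
Every vertex is now reached.

Dave, Eve, Grace, Heidi, Ivan, Karl, Liam, Omar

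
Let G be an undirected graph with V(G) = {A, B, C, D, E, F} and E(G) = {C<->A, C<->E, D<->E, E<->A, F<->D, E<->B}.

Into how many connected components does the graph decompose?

1

From A: component {A, B, C, D, E, F}.
That's 1 component.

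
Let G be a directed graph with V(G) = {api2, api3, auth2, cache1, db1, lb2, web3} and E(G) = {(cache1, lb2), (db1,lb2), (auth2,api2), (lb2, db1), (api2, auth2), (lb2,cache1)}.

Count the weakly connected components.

4

From api2: component {api2, auth2}.
From api3: component {api3}.
From cache1: component {cache1, db1, lb2}.
From web3: component {web3}.
That's 4 components.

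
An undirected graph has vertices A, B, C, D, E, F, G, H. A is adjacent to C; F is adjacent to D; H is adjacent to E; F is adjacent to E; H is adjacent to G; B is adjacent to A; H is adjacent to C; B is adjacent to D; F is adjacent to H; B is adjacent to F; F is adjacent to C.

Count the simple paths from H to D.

H–C–A–B–D
H–C–A–B–F–D
H–C–F–B–D
H–C–F–D
H–E–F–B–D
H–E–F–C–A–B–D
H–E–F–D
H–F–B–D
H–F–C–A–B–D
H–F–D

10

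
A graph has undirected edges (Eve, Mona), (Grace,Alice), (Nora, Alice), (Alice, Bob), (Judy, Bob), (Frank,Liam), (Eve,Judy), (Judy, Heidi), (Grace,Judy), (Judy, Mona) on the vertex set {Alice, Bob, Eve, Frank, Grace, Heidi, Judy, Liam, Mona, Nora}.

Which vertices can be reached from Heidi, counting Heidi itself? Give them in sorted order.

Start at Heidi.
Its neighbours: Judy.
Then their neighbours: Bob, Eve, Grace, Mona.
Then next layer: Alice.
Then next layer: Nora.
Nothing further is reachable.

Alice, Bob, Eve, Grace, Heidi, Judy, Mona, Nora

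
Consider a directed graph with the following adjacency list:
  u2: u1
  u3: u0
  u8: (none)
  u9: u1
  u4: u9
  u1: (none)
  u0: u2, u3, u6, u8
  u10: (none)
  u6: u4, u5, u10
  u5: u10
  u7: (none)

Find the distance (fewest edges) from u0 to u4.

Distance 0: u0.
Distance 1: u2, u3, u6, u8.
Distance 2: u1, u4, u5, u10 — contains u4.

2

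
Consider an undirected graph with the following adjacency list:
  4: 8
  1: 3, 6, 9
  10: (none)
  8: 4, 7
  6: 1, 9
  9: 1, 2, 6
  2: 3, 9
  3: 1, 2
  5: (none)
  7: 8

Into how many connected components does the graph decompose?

From 1: component {1, 2, 3, 6, 9}.
From 4: component {4, 7, 8}.
From 5: component {5}.
From 10: component {10}.
That's 4 components.

4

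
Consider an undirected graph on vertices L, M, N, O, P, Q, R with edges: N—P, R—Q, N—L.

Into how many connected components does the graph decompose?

From L: component {L, N, P}.
From M: component {M}.
From O: component {O}.
From Q: component {Q, R}.
That's 4 components.

4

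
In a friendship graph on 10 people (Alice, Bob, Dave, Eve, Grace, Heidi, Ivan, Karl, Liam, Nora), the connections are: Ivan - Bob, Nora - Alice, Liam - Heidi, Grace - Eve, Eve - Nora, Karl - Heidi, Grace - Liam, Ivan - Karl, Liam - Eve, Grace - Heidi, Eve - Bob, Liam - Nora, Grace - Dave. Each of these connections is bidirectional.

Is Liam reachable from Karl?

Explore from Karl.
Distance 1: reach Heidi, Ivan.
Distance 2: reach Bob, Grace, Liam.
Found Liam.

Yes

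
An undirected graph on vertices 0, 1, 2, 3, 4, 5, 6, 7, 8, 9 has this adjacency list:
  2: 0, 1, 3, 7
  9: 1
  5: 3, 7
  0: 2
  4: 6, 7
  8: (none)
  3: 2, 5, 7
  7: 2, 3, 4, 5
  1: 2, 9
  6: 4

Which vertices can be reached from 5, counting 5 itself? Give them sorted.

Start at 5.
Its neighbours: 3, 7.
Then their neighbours: 2, 4.
Then next layer: 0, 1, 6.
Then next layer: 9.
Nothing further is reachable.

0, 1, 2, 3, 4, 5, 6, 7, 9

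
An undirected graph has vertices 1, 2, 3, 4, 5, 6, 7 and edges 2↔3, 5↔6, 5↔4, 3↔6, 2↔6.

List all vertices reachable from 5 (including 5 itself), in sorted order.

2, 3, 4, 5, 6

Start at 5.
Its neighbours: 4, 6.
Then their neighbours: 2, 3.
Nothing further is reachable.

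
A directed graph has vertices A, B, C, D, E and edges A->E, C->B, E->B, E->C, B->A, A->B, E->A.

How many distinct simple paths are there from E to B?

E→A→B
E→B
E→C→B

3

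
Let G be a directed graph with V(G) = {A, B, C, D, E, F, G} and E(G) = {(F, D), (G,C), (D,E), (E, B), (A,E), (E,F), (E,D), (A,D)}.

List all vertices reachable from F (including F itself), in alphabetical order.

B, D, E, F

Start at F.
Its neighbours: D.
Then their neighbours: E.
Then next layer: B.
Nothing further is reachable.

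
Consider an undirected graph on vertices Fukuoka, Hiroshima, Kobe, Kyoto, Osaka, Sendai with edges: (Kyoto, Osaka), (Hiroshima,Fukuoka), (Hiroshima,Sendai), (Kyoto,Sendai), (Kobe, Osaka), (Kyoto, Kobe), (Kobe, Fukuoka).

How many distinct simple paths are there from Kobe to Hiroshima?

Kobe–Fukuoka–Hiroshima
Kobe–Kyoto–Sendai–Hiroshima
Kobe–Osaka–Kyoto–Sendai–Hiroshima

3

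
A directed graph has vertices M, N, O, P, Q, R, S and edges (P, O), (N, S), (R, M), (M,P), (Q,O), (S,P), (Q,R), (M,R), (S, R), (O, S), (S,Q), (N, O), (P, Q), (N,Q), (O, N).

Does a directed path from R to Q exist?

Explore from R.
Distance 1: reach M.
Distance 2: reach P.
Distance 3: reach O, Q.
Found Q.

Yes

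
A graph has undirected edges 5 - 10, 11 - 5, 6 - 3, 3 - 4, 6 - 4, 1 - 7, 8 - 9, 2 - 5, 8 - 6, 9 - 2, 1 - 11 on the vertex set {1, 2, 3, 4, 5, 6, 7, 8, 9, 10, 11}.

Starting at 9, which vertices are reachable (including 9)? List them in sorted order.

Start at 9.
Its neighbours: 2, 8.
Then their neighbours: 5, 6.
Then next layer: 3, 4, 10, 11.
Then next layer: 1.
Then next layer: 7.
Every vertex is now reached.

1, 2, 3, 4, 5, 6, 7, 8, 9, 10, 11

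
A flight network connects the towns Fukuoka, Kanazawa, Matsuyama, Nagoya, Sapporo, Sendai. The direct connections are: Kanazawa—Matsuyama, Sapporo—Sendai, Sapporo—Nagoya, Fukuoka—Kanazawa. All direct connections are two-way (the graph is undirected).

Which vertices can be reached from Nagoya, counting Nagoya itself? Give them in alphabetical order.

Start at Nagoya.
Its neighbours: Sapporo.
Then their neighbours: Sendai.
Nothing further is reachable.

Nagoya, Sapporo, Sendai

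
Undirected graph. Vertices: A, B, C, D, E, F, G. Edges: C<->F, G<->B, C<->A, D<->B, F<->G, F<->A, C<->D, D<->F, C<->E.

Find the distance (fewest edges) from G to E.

3

Distance 0: G.
Distance 1: B, F.
Distance 2: A, C, D.
Distance 3: E — contains E.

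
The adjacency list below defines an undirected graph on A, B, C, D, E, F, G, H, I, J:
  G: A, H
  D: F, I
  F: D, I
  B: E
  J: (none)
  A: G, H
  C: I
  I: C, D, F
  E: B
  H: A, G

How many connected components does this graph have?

4

From A: component {A, G, H}.
From B: component {B, E}.
From C: component {C, D, F, I}.
From J: component {J}.
That's 4 components.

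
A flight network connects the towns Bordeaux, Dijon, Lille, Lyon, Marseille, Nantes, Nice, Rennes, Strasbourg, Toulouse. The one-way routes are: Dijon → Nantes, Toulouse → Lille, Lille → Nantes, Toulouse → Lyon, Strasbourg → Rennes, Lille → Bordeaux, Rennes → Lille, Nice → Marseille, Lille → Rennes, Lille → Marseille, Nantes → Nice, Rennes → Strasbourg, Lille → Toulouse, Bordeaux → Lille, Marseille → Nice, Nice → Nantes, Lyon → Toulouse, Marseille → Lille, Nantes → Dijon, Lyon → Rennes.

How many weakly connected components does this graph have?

1

From Bordeaux: component {Bordeaux, Dijon, Lille, Lyon, Marseille, Nantes, Nice, Rennes, Strasbourg, Toulouse}.
That's 1 component.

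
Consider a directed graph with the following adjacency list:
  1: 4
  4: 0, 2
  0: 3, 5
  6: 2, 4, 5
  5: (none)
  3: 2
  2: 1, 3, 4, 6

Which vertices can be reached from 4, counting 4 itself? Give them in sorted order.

Start at 4.
Its neighbours: 0, 2.
Then their neighbours: 1, 3, 5, 6.
Every vertex is now reached.

0, 1, 2, 3, 4, 5, 6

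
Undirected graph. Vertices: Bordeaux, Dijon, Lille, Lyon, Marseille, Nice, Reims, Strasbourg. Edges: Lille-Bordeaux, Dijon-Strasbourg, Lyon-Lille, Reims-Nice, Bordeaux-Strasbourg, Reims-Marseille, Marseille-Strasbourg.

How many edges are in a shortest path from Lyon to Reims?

Distance 0: Lyon.
Distance 1: Lille.
Distance 2: Bordeaux.
Distance 3: Strasbourg.
Distance 4: Dijon, Marseille.
Distance 5: Reims — contains Reims.

5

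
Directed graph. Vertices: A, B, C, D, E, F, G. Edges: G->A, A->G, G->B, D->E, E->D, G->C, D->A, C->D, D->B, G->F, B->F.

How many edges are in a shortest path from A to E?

Distance 0: A.
Distance 1: G.
Distance 2: B, C, F.
Distance 3: D.
Distance 4: E — contains E.

4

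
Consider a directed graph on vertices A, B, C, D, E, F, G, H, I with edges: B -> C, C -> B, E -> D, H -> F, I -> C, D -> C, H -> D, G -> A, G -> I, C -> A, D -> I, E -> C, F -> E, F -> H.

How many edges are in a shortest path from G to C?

Distance 0: G.
Distance 1: A, I.
Distance 2: C — contains C.

2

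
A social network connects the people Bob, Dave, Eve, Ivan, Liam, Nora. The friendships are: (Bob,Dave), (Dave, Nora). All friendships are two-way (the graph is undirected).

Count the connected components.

From Bob: component {Bob, Dave, Nora}.
From Eve: component {Eve}.
From Ivan: component {Ivan}.
From Liam: component {Liam}.
That's 4 components.

4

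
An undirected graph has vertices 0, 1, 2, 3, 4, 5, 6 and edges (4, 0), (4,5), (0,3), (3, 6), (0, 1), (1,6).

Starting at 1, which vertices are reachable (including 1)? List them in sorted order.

Start at 1.
Its neighbours: 0, 6.
Then their neighbours: 3, 4.
Then next layer: 5.
Nothing further is reachable.

0, 1, 3, 4, 5, 6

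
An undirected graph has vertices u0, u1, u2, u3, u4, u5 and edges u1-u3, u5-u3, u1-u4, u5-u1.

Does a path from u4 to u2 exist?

No

Explore from u4.
Distance 1: reach u1.
Distance 2: reach u3, u5.
The search is exhausted without reaching u2; it lies in a different component.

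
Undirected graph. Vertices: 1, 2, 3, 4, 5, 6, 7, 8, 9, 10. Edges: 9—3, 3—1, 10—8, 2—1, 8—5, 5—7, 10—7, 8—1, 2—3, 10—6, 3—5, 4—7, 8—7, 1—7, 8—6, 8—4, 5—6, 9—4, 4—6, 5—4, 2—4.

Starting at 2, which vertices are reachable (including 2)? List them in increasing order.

1, 2, 3, 4, 5, 6, 7, 8, 9, 10

Start at 2.
Its neighbours: 1, 3, 4.
Then their neighbours: 5, 6, 7, 8, 9.
Then next layer: 10.
Every vertex is now reached.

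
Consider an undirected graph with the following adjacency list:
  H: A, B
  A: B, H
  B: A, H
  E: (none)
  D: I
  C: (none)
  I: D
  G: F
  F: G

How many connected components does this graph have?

5

From A: component {A, B, H}.
From C: component {C}.
From D: component {D, I}.
From E: component {E}.
From F: component {F, G}.
That's 5 components.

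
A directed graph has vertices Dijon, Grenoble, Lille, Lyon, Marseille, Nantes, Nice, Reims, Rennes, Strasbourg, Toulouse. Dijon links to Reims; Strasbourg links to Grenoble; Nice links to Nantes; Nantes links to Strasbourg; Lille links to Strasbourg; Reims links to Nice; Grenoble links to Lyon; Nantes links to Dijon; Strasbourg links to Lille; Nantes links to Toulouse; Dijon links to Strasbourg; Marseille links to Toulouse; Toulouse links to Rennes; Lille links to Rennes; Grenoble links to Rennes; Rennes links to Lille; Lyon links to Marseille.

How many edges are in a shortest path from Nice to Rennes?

Distance 0: Nice.
Distance 1: Nantes.
Distance 2: Dijon, Strasbourg, Toulouse.
Distance 3: Grenoble, Lille, Reims, Rennes — contains Rennes.

3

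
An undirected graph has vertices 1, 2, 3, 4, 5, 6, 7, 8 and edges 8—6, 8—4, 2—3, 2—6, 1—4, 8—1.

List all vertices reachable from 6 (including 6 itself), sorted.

Start at 6.
Its neighbours: 2, 8.
Then their neighbours: 1, 3, 4.
Nothing further is reachable.

1, 2, 3, 4, 6, 8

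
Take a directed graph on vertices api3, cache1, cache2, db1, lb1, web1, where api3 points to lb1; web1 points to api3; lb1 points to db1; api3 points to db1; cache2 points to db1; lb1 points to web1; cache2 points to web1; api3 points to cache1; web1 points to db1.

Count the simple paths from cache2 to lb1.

1

cache2→web1→api3→lb1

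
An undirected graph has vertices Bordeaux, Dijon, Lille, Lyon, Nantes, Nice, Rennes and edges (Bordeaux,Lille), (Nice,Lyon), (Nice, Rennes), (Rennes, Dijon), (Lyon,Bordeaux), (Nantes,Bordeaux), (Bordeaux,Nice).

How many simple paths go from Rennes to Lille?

2

Rennes–Nice–Bordeaux–Lille
Rennes–Nice–Lyon–Bordeaux–Lille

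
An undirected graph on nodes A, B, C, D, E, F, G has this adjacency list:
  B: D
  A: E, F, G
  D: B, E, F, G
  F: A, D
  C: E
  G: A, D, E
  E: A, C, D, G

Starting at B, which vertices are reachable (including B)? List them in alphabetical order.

Start at B.
Its neighbours: D.
Then their neighbours: E, F, G.
Then next layer: A, C.
Every vertex is now reached.

A, B, C, D, E, F, G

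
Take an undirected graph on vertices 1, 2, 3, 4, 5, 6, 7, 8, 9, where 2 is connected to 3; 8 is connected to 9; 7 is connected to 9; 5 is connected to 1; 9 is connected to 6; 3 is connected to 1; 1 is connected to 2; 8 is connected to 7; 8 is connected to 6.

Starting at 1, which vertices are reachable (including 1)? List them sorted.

Start at 1.
Its neighbours: 2, 3, 5.
Nothing further is reachable.

1, 2, 3, 5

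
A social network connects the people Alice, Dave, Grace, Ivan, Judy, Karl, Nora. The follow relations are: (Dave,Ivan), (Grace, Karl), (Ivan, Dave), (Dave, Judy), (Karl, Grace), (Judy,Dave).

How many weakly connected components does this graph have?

From Alice: component {Alice}.
From Dave: component {Dave, Ivan, Judy}.
From Grace: component {Grace, Karl}.
From Nora: component {Nora}.
That's 4 components.

4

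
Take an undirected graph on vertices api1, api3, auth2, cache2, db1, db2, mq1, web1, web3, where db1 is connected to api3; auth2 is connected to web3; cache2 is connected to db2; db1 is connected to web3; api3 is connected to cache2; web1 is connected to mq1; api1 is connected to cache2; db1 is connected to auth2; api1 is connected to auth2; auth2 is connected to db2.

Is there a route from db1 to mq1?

No

Explore from db1.
Distance 1: reach api3, auth2, web3.
Distance 2: reach api1, cache2, db2.
The search is exhausted without reaching mq1; it lies in a different component.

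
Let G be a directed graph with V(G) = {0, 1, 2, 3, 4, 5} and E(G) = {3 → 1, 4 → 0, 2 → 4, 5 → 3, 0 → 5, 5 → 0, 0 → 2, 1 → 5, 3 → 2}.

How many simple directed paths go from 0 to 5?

0→5

1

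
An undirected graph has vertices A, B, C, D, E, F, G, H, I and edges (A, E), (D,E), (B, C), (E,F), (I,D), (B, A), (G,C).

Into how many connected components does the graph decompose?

2

From A: component {A, B, C, D, E, F, G, I}.
From H: component {H}.
That's 2 components.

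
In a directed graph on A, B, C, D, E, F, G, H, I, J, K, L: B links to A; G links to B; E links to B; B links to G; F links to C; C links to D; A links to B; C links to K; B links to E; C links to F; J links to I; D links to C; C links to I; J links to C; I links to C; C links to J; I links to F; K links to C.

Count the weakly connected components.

4

From A: component {A, B, E, G}.
From C: component {C, D, F, I, J, K}.
From H: component {H}.
From L: component {L}.
That's 4 components.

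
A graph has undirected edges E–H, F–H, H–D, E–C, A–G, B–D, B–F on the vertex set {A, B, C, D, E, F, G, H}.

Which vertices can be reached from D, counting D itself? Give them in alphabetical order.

B, C, D, E, F, H

Start at D.
Its neighbours: B, H.
Then their neighbours: E, F.
Then next layer: C.
Nothing further is reachable.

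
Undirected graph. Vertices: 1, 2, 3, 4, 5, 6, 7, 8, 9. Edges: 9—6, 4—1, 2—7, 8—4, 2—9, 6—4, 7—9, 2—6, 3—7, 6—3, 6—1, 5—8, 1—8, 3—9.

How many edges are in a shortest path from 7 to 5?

5

Distance 0: 7.
Distance 1: 2, 3, 9.
Distance 2: 6.
Distance 3: 1, 4.
Distance 4: 8.
Distance 5: 5 — contains 5.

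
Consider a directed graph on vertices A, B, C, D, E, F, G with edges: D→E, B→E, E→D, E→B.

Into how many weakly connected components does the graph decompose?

5

From A: component {A}.
From B: component {B, D, E}.
From C: component {C}.
From F: component {F}.
From G: component {G}.
That's 5 components.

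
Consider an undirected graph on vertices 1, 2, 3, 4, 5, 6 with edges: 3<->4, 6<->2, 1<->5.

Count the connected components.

From 1: component {1, 5}.
From 2: component {2, 6}.
From 3: component {3, 4}.
That's 3 components.

3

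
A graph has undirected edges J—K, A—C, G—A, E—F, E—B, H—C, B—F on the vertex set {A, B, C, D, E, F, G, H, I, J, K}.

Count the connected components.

From A: component {A, C, G, H}.
From B: component {B, E, F}.
From D: component {D}.
From I: component {I}.
From J: component {J, K}.
That's 5 components.

5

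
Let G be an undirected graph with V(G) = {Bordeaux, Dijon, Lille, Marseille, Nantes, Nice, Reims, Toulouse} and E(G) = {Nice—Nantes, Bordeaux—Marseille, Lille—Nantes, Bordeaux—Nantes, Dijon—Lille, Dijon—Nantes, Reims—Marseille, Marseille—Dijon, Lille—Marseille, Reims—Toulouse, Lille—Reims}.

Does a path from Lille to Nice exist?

Yes

Explore from Lille.
Distance 1: reach Dijon, Marseille, Nantes, Reims.
Distance 2: reach Bordeaux, Nice, Toulouse.
Found Nice.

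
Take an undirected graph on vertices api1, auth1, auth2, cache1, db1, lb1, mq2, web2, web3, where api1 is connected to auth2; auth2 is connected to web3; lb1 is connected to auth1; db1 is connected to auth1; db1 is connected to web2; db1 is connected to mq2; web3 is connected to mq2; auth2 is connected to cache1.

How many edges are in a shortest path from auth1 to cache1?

5

Distance 0: auth1.
Distance 1: db1, lb1.
Distance 2: mq2, web2.
Distance 3: web3.
Distance 4: auth2.
Distance 5: api1, cache1 — contains cache1.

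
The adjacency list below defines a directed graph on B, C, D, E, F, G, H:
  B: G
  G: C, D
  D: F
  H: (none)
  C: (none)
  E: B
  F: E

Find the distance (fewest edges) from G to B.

Distance 0: G.
Distance 1: C, D.
Distance 2: F.
Distance 3: E.
Distance 4: B — contains B.

4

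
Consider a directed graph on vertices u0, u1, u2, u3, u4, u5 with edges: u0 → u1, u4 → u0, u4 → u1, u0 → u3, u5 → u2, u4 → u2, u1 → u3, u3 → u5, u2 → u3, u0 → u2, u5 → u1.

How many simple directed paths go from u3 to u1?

1

u3→u5→u1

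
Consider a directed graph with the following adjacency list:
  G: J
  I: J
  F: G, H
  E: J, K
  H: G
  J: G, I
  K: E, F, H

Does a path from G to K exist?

Explore from G.
Distance 1: reach J.
Distance 2: reach I.
The search from G is exhausted; no directed path reaches K.

No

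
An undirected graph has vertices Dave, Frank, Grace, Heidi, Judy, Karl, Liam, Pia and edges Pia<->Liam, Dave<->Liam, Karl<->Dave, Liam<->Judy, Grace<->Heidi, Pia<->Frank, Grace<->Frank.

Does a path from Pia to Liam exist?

Yes

Explore from Pia.
Distance 1: reach Frank, Liam.
Found Liam.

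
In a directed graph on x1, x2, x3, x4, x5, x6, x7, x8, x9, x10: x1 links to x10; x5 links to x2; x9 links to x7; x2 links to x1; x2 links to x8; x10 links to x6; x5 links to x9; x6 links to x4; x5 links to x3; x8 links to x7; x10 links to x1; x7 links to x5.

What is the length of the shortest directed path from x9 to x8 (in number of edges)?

4

Distance 0: x9.
Distance 1: x7.
Distance 2: x5.
Distance 3: x2, x3.
Distance 4: x1, x8 — contains x8.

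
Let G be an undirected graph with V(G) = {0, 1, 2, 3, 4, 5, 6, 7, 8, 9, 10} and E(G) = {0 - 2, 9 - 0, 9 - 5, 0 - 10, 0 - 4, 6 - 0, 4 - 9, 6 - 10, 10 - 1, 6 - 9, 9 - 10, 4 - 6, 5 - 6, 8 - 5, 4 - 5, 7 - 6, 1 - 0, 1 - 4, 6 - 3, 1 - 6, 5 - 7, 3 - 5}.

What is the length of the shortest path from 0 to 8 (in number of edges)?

3

Distance 0: 0.
Distance 1: 1, 2, 4, 6, 9, 10.
Distance 2: 3, 5, 7.
Distance 3: 8 — contains 8.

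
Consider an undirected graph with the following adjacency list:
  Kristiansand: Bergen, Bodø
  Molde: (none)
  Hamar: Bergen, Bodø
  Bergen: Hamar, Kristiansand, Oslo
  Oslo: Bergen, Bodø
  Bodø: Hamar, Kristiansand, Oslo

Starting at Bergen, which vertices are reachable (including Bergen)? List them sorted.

Bergen, Bodø, Hamar, Kristiansand, Oslo

Start at Bergen.
Its neighbours: Hamar, Kristiansand, Oslo.
Then their neighbours: Bodø.
Nothing further is reachable.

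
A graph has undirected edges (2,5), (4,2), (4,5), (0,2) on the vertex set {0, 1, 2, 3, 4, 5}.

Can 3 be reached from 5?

Explore from 5.
Distance 1: reach 2, 4.
Distance 2: reach 0.
The search is exhausted without reaching 3; it lies in a different component.

No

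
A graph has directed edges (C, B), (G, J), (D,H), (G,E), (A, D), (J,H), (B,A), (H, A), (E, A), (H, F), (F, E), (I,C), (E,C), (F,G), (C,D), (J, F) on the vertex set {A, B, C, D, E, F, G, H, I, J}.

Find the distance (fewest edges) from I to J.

6

Distance 0: I.
Distance 1: C.
Distance 2: B, D.
Distance 3: A, H.
Distance 4: F.
Distance 5: E, G.
Distance 6: J — contains J.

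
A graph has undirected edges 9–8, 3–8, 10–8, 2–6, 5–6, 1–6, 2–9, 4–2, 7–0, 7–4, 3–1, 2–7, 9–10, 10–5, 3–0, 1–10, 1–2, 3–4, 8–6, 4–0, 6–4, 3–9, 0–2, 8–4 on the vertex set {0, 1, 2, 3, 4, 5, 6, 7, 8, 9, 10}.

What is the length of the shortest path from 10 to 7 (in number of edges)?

Distance 0: 10.
Distance 1: 1, 5, 8, 9.
Distance 2: 2, 3, 4, 6.
Distance 3: 0, 7 — contains 7.

3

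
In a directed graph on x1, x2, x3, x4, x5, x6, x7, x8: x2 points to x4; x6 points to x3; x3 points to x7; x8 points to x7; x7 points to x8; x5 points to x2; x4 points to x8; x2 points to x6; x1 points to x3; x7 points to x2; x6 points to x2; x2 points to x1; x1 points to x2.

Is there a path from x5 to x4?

Yes

Explore from x5.
Distance 1: reach x2.
Distance 2: reach x1, x4, x6.
Found x4.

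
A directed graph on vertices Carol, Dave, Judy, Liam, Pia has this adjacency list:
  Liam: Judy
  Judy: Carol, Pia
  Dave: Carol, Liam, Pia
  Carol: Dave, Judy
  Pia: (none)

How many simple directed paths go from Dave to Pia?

Dave→Carol→Judy→Pia
Dave→Liam→Judy→Pia
Dave→Pia

3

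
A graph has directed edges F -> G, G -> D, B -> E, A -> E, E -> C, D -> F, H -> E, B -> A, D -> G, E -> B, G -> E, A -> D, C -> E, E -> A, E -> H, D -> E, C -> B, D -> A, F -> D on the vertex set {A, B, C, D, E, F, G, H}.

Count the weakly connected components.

From A: component {A, B, C, D, E, F, G, H}.
That's 1 component.

1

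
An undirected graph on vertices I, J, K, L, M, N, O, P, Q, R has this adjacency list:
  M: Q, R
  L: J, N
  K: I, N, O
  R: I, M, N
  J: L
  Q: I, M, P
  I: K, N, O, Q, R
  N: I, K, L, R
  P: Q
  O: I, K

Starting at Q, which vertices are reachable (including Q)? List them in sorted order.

I, J, K, L, M, N, O, P, Q, R

Start at Q.
Its neighbours: I, M, P.
Then their neighbours: K, N, O, R.
Then next layer: L.
Then next layer: J.
Every vertex is now reached.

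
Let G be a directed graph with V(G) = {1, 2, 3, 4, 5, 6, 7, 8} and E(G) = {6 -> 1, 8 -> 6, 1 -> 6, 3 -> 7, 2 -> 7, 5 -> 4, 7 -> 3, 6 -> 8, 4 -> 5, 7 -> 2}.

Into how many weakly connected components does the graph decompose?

3

From 1: component {1, 6, 8}.
From 2: component {2, 3, 7}.
From 4: component {4, 5}.
That's 3 components.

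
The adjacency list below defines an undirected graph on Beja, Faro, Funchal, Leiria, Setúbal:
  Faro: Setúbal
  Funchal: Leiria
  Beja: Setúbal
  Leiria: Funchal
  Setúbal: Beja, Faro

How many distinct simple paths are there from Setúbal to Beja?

1

Setúbal–Beja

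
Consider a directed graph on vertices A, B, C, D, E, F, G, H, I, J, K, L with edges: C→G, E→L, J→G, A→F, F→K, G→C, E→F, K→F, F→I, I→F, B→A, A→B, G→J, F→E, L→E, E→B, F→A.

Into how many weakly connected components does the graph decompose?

From A: component {A, B, E, F, I, K, L}.
From C: component {C, G, J}.
From D: component {D}.
From H: component {H}.
That's 4 components.

4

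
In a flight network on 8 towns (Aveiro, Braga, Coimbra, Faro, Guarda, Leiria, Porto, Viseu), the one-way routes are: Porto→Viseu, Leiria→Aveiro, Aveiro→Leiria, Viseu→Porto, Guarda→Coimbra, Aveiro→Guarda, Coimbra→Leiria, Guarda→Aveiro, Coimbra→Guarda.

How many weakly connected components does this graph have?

From Aveiro: component {Aveiro, Coimbra, Guarda, Leiria}.
From Braga: component {Braga}.
From Faro: component {Faro}.
From Porto: component {Porto, Viseu}.
That's 4 components.

4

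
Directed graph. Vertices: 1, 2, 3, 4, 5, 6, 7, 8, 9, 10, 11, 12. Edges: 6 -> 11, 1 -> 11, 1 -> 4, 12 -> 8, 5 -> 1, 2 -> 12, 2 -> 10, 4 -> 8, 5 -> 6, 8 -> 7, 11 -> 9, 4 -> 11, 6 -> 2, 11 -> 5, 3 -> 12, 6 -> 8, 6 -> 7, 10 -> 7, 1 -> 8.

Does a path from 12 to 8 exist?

Yes

Explore from 12.
Distance 1: reach 8.
Found 8.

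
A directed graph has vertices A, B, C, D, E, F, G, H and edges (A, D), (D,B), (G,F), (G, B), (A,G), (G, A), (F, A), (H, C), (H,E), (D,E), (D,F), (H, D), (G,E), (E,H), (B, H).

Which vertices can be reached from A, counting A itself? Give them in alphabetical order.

A, B, C, D, E, F, G, H

Start at A.
Its neighbours: D, G.
Then their neighbours: B, E, F.
Then next layer: H.
Then next layer: C.
Every vertex is now reached.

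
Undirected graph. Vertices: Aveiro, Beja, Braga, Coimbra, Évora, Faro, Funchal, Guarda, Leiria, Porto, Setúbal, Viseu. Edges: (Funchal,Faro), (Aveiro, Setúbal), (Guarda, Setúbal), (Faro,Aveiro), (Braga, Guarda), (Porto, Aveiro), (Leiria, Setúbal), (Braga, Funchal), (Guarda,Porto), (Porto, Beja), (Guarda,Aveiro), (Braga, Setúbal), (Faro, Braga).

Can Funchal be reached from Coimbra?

No

Coimbra has no edges, so nothing is reachable from it.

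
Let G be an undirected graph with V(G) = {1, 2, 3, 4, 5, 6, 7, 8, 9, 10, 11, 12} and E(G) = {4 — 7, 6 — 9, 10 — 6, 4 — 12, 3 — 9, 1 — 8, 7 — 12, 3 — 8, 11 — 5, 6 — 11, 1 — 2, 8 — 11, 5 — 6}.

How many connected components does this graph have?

2

From 1: component {1, 2, 3, 5, 6, 8, 9, 10, 11}.
From 4: component {4, 7, 12}.
That's 2 components.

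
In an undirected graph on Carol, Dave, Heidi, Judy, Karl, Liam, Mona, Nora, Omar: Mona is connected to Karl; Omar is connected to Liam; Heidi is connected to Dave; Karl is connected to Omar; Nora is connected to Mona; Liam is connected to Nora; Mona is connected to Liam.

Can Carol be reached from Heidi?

Explore from Heidi.
Distance 1: reach Dave.
The search is exhausted without reaching Carol; it lies in a different component.

No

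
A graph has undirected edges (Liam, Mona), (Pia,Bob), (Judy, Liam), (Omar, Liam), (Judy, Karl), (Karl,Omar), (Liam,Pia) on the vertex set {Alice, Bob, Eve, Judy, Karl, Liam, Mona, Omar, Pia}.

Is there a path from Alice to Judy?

No

Alice has no edges, so nothing is reachable from it.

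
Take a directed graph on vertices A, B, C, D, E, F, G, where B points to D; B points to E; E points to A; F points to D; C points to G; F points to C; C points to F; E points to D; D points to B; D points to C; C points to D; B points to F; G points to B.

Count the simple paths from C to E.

C→D→B→E
C→F→D→B→E
C→G→B→E

3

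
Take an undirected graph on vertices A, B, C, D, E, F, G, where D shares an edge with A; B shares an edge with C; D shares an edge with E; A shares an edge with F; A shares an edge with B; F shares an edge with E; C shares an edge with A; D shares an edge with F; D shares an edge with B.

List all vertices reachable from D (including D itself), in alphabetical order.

Start at D.
Its neighbours: A, B, E, F.
Then their neighbours: C.
Nothing further is reachable.

A, B, C, D, E, F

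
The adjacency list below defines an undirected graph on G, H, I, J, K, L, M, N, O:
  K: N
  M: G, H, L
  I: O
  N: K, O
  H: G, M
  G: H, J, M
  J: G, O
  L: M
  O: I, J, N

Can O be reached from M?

Yes

Explore from M.
Distance 1: reach G, H, L.
Distance 2: reach J.
Distance 3: reach O.
Found O.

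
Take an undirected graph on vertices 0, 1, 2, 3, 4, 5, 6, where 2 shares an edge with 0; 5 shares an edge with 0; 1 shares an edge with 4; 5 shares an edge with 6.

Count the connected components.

3

From 0: component {0, 2, 5, 6}.
From 1: component {1, 4}.
From 3: component {3}.
That's 3 components.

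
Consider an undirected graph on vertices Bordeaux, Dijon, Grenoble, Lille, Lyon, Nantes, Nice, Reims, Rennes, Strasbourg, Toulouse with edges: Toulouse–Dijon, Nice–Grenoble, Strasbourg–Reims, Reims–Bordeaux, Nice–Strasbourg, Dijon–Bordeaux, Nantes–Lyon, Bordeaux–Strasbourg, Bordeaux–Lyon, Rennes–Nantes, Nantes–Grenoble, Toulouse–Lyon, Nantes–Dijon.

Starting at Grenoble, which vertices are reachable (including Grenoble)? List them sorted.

Bordeaux, Dijon, Grenoble, Lyon, Nantes, Nice, Reims, Rennes, Strasbourg, Toulouse

Start at Grenoble.
Its neighbours: Nantes, Nice.
Then their neighbours: Dijon, Lyon, Rennes, Strasbourg.
Then next layer: Bordeaux, Reims, Toulouse.
Nothing further is reachable.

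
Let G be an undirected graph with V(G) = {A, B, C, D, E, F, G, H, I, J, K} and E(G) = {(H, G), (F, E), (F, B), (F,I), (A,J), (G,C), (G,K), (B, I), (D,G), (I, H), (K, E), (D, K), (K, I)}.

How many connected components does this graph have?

From A: component {A, J}.
From B: component {B, C, D, E, F, G, H, I, K}.
That's 2 components.

2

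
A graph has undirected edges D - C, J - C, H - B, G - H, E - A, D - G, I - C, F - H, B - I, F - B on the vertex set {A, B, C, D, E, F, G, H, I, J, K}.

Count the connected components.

3

From A: component {A, E}.
From B: component {B, C, D, F, G, H, I, J}.
From K: component {K}.
That's 3 components.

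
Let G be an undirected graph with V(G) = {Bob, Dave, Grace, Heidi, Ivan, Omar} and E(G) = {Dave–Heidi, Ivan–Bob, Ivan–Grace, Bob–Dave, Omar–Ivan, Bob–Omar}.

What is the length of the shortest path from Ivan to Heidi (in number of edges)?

3

Distance 0: Ivan.
Distance 1: Bob, Grace, Omar.
Distance 2: Dave.
Distance 3: Heidi — contains Heidi.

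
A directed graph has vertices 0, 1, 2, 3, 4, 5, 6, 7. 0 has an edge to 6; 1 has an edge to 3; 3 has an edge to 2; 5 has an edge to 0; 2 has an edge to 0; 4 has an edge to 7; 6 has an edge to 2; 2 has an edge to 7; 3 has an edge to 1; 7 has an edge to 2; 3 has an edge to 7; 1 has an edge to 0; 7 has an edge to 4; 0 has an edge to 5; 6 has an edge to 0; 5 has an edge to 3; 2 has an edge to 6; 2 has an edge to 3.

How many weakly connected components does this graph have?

From 0: component {0, 1, 2, 3, 4, 5, 6, 7}.
That's 1 component.

1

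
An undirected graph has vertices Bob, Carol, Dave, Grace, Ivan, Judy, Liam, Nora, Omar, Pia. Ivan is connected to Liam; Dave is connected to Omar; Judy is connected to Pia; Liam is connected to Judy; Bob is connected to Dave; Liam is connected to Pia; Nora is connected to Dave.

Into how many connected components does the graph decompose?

From Bob: component {Bob, Dave, Nora, Omar}.
From Carol: component {Carol}.
From Grace: component {Grace}.
From Ivan: component {Ivan, Judy, Liam, Pia}.
That's 4 components.

4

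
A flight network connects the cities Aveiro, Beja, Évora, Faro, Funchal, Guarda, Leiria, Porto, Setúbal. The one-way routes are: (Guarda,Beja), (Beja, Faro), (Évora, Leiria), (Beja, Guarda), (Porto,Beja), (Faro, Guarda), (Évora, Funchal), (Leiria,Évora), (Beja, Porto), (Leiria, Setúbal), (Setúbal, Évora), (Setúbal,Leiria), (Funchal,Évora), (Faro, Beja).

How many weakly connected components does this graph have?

3

From Aveiro: component {Aveiro}.
From Beja: component {Beja, Faro, Guarda, Porto}.
From Évora: component {Évora, Funchal, Leiria, Setúbal}.
That's 3 components.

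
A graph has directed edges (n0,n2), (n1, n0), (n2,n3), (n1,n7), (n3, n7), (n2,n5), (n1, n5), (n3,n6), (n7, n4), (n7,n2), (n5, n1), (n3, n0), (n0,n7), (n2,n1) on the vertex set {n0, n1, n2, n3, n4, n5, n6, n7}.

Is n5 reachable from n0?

Yes

Explore from n0.
Distance 1: reach n2, n7.
Distance 2: reach n1, n3, n4, n5.
Found n5.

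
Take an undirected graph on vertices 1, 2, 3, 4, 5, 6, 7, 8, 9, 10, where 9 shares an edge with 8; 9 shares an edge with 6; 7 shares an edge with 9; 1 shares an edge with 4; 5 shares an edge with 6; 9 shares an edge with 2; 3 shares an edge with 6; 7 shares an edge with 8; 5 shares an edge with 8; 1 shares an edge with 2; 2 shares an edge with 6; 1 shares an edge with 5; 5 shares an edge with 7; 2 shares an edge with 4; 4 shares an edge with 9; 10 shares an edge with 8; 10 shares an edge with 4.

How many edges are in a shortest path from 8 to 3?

Distance 0: 8.
Distance 1: 5, 7, 9, 10.
Distance 2: 1, 2, 4, 6.
Distance 3: 3 — contains 3.

3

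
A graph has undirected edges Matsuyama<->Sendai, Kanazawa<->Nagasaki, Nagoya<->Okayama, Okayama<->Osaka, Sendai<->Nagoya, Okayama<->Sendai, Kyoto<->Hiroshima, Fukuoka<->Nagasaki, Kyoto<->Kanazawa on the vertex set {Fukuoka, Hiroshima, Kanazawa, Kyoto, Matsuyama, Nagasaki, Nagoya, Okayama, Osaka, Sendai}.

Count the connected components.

From Fukuoka: component {Fukuoka, Hiroshima, Kanazawa, Kyoto, Nagasaki}.
From Matsuyama: component {Matsuyama, Nagoya, Okayama, Osaka, Sendai}.
That's 2 components.

2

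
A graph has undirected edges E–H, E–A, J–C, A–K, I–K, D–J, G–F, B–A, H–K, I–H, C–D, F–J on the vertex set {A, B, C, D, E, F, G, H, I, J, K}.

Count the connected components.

From A: component {A, B, E, H, I, K}.
From C: component {C, D, F, G, J}.
That's 2 components.

2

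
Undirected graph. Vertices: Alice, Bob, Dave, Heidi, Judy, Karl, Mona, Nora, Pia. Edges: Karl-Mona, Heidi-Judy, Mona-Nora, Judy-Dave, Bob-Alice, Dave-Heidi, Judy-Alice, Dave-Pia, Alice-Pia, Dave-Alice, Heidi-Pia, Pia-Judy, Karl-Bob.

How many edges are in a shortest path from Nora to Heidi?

Distance 0: Nora.
Distance 1: Mona.
Distance 2: Karl.
Distance 3: Bob.
Distance 4: Alice.
Distance 5: Dave, Judy, Pia.
Distance 6: Heidi — contains Heidi.

6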